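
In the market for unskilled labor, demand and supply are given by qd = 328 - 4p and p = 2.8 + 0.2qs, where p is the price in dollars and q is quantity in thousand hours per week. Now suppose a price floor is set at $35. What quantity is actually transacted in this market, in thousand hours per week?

Rearranging supply gives qs = 5p - 14. Setting quantity demanded equal to quantity supplied, 328 - 4p = 5p - 14, gives p* = 38 and q* = 176.
Since 35 is below p* = 38, the floor does not bind and the free-market outcome prevails.

176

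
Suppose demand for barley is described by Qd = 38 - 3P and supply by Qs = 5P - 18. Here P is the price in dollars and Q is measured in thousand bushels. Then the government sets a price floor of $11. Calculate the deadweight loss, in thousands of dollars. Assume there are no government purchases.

Equilibrium: 38 - 3P = 5P - 18, so 56 = 8P and P* = 7, Q* = 17.
Since 11 > 7, the floor is binding.
At P = 11: Qd = 38 - 3·11 = 5 and Qs = 5·11 - 18 = 37.
Quantity traded falls to 5. At Q = 5 the demand price is (38 - 5)/3 = 11 and the supply price is (18 + 5)/5 = 4.6.
Deadweight loss = ½ · (11 - 4.6) · (17 - 5) = ½ · 6.4 · 12 = 38.4.

38.4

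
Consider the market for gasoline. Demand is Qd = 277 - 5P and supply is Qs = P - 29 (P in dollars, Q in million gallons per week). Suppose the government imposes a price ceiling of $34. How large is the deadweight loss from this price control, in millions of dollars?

173.4

Equilibrium: 277 - 5P = P - 29, so 306 = 6P and P* = 51, Q* = 22.
The ceiling of 34 is below the equilibrium price 51, so it binds.
At P = 34: Qd = 277 - 5·34 = 107 and Qs = 34 - 29 = 5.
Quantity traded falls to 5. At Q = 5 the demand price is (277 - 5)/5 = 54.4 and the supply price is 29 + 5 = 34.
Deadweight loss = ½ · (54.4 - 34) · (22 - 5) = ½ · 20.4 · 17 = 173.4.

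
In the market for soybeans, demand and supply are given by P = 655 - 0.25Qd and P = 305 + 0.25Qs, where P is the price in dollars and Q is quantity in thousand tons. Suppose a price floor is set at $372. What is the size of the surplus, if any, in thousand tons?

0

Rearranging demand gives Qd = 2620 - 4P; rearranging supply gives Qs = 4P - 1220. In a free market, 2620 - 4P = 4P - 1220 gives the equilibrium P* = 480, Q* = 700.
Since 372 is below P* = 480, the floor does not bind and the free-market outcome prevails.
Since the control does not bind, there is no surplus.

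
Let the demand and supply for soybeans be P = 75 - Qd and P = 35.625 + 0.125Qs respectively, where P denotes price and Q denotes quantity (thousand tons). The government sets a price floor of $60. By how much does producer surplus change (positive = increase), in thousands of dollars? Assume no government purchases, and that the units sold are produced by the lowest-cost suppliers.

275

Rearranging demand gives Qd = 75 - P; rearranging supply gives Qs = 8P - 285. In a free market, 75 - P = 8P - 285 gives the equilibrium P* = 40, Q* = 35.
The floor of 60 is above the equilibrium price 40, so it binds.
At P = 60: Qd = 75 - 60 = 15 and Qs = 8·60 - 285 = 195.
Producer surplus without the control is ½ · (40 - 35.625) · 35 = 76.5625.
With the floor, 15 units are sold at 60. The supply price at Q = 15 is 37.5, so PS = ½ · [(60 - 35.625) + (60 - 37.5)] · 15 = 351.5625.
Change in producer surplus = 351.5625 - 76.5625 = 275.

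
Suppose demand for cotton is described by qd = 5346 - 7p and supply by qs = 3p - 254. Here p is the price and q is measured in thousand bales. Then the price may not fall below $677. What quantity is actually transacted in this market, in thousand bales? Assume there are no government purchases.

607

Without the control the market clears where 5346 - 7p = 3p - 254, i.e. p* = 560 and q* = 1426.
Since 677 > 560, the floor is binding.
At p = 677: qd = 5346 - 7·677 = 607 and qs = 3·677 - 254 = 1777.
The quantity actually transacted is the short side, demand: 607.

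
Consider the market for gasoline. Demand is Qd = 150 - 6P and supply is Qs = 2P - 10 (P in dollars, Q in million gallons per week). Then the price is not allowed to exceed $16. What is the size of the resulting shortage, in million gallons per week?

Equilibrium: 150 - 6P = 2P - 10, so 160 = 8P and P* = 20, Q* = 30.
The ceiling of 16 is below the equilibrium price 20, so it binds.
At P = 16: Qd = 150 - 6·16 = 54 and Qs = 2·16 - 10 = 22.
Shortage = Qd - Qs = 54 - 22 = 32.

32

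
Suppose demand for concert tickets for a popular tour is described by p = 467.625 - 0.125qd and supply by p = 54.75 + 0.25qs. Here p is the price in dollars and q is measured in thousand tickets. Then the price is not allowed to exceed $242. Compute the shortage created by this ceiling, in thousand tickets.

Rearranging demand gives qd = 3741 - 8p; rearranging supply gives qs = 4p - 219. Setting quantity demanded equal to quantity supplied, 3741 - 8p = 4p - 219, gives p* = 330 and q* = 1101.
Since 242 < 330, the ceiling is binding.
At p = 242: qd = 3741 - 8·242 = 1805 and qs = 4·242 - 219 = 749.
Shortage = qd - qs = 1805 - 749 = 1056.

1056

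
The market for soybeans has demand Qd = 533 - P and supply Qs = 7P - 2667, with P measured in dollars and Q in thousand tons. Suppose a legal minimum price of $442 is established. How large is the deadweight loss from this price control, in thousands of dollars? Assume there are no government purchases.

Equilibrium: 533 - P = 7P - 2667, so 3200 = 8P and P* = 400, Q* = 133.
The floor of 442 is above the equilibrium price 400, so it binds.
At P = 442: Qd = 533 - 442 = 91 and Qs = 7·442 - 2667 = 427.
Quantity traded falls to 91. At Q = 91 the demand price is 533 - 91 = 442 and the supply price is (2667 + 91)/7 = 394.
Deadweight loss = ½ · (442 - 394) · (133 - 91) = ½ · 48 · 42 = 1008.

1008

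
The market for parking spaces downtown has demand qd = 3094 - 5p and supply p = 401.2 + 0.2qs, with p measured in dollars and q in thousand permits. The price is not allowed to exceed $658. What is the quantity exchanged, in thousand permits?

544

Rearranging supply gives qs = 5p - 2006. Equilibrium: 3094 - 5p = 5p - 2006, so 5100 = 10p and p* = 510, q* = 544.
Since 658 is above p* = 510, the ceiling does not bind and the free-market outcome prevails.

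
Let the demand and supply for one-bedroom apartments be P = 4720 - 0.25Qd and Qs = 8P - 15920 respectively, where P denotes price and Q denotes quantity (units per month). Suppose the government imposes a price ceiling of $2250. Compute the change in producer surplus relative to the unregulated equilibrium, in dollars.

Rearranging demand gives Qd = 18880 - 4P. In a free market, 18880 - 4P = 8P - 15920 gives the equilibrium P* = 2900, Q* = 7280.
The ceiling of 2250 is below the equilibrium price 2900, so it binds.
At P = 2250: Qd = 18880 - 4·2250 = 9880 and Qs = 8·2250 - 15920 = 2080.
Producer surplus without the control is ½ · (2900 - 1990) · 7280 = 3312400.
With the ceiling, producers sell 2080 units at 2250, so PS = ½ · (2250 - 1990) · 2080 = 270400.
Change in producer surplus = 270400 - 3312400 = -3042000.

-3042000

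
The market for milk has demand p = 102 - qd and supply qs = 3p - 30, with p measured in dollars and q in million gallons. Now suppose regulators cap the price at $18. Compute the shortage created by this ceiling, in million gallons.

Rearranging demand gives qd = 102 - p. Setting quantity demanded equal to quantity supplied, 102 - p = 3p - 30, gives p* = 33 and q* = 69.
Since 18 < 33, the ceiling is binding.
At p = 18: qd = 102 - 18 = 84 and qs = 3·18 - 30 = 24.
Shortage = qd - qs = 84 - 24 = 60.

60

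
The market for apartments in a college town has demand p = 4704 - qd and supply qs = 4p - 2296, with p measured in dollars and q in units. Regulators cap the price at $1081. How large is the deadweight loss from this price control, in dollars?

1017610

Rearranging demand gives qd = 4704 - p. Without the control the market clears where 4704 - p = 4p - 2296, i.e. p* = 1400 and q* = 3304.
Since 1081 < 1400, the ceiling is binding.
At p = 1081: qd = 4704 - 1081 = 3623 and qs = 4·1081 - 2296 = 2028.
Quantity traded falls to 2028. At q = 2028 the demand price is 4704 - 2028 = 2676 and the supply price is (2296 + 2028)/4 = 1081.
Deadweight loss = ½ · (2676 - 1081) · (3304 - 2028) = ½ · 1595 · 1276 = 1017610.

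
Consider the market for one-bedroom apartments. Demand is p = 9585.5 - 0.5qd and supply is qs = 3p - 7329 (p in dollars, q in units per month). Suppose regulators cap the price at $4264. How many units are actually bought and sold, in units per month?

Rearranging demand gives qd = 19171 - 2p. Equilibrium: 19171 - 2p = 3p - 7329, so 26500 = 5p and p* = 5300, q* = 8571.
The ceiling of 4264 is below the equilibrium price 5300, so it binds.
At p = 4264: qd = 19171 - 2·4264 = 10643 and qs = 3·4264 - 7329 = 5463.
The quantity actually transacted is the short side, supply: 5463.

5463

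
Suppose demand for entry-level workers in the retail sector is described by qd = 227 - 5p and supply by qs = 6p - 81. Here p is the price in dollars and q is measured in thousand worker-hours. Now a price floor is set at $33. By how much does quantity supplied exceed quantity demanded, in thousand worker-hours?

Without the control the market clears where 227 - 5p = 6p - 81, i.e. p* = 28 and q* = 87.
Because the floor (33) lies above the market-clearing price, it is binding.
At p = 33: qd = 227 - 5·33 = 62 and qs = 6·33 - 81 = 117.
Surplus = qs - qd = 117 - 62 = 55.

55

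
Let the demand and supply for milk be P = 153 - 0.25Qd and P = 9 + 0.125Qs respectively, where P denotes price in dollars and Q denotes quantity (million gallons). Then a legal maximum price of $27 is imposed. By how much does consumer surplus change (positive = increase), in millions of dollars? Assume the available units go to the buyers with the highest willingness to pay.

Rearranging demand gives Qd = 612 - 4P; rearranging supply gives Qs = 8P - 72. Equilibrium: 612 - 4P = 8P - 72, so 684 = 12P and P* = 57, Q* = 384.
Since 27 < 57, the ceiling is binding.
At P = 27: Qd = 612 - 4·27 = 504 and Qs = 8·27 - 72 = 144.
Consumer surplus without the control is ½ · (153 - 57) · 384 = 18432.
With the ceiling, 144 units are sold at 27 (assume they go to the highest-value buyers). The demand price at Q = 144 is 117, so CS = ½ · [(153 - 27) + (117 - 27)] · 144 = 15552.
Change in consumer surplus = 15552 - 18432 = -2880.

-2880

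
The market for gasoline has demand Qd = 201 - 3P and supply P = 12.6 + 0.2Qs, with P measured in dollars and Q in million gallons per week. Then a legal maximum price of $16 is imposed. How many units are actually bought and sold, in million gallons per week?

Rearranging supply gives Qs = 5P - 63. Without the control the market clears where 201 - 3P = 5P - 63, i.e. P* = 33 and Q* = 102.
Because the ceiling (16) lies below the market-clearing price, it is binding.
At P = 16: Qd = 201 - 3·16 = 153 and Qs = 5·16 - 63 = 17.
The quantity actually transacted is the short side, supply: 17.

17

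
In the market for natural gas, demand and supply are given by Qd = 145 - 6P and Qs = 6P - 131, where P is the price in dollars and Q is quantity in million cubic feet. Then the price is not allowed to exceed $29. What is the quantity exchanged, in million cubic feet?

Without the control the market clears where 145 - 6P = 6P - 131, i.e. P* = 23 and Q* = 7.
Since 29 is above P* = 23, the ceiling does not bind and the free-market outcome prevails.

7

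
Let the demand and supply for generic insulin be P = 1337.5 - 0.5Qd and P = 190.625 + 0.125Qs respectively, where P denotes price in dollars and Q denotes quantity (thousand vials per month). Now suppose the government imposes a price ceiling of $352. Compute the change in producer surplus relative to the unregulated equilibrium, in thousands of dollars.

-106284

Rearranging demand gives Qd = 2675 - 2P; rearranging supply gives Qs = 8P - 1525. Without the control the market clears where 2675 - 2P = 8P - 1525, i.e. P* = 420 and Q* = 1835.
Because the ceiling (352) lies below the market-clearing price, it is binding.
At P = 352: Qd = 2675 - 2·352 = 1971 and Qs = 8·352 - 1525 = 1291.
Producer surplus without the control is ½ · (420 - 190.625) · 1835 = 210451.5625.
With the ceiling, producers sell 1291 units at 352, so PS = ½ · (352 - 190.625) · 1291 = 104167.5625.
Change in producer surplus = 104167.5625 - 210451.5625 = -106284.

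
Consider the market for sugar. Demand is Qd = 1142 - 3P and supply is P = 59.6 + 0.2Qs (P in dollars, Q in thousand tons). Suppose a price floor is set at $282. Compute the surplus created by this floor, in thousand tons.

816

Rearranging supply gives Qs = 5P - 298. Without the control the market clears where 1142 - 3P = 5P - 298, i.e. P* = 180 and Q* = 602.
Because the floor (282) lies above the market-clearing price, it is binding.
At P = 282: Qd = 1142 - 3·282 = 296 and Qs = 5·282 - 298 = 1112.
Surplus = Qs - Qd = 1112 - 296 = 816.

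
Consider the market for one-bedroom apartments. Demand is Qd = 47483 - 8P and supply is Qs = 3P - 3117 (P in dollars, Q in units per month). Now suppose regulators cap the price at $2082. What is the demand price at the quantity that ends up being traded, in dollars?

5544.25

In a free market, 47483 - 8P = 3P - 3117 gives the equilibrium P* = 4600, Q* = 10683.
Because the ceiling (2082) lies below the market-clearing price, it is binding.
At P = 2082: Qd = 47483 - 8·2082 = 30827 and Qs = 3·2082 - 3117 = 3129.
Only 3129 units reach the market. On the demand curve, the marginal buyer's willingness to pay at Q = 3129 is (47483 - 3129)/8 = 5544.25.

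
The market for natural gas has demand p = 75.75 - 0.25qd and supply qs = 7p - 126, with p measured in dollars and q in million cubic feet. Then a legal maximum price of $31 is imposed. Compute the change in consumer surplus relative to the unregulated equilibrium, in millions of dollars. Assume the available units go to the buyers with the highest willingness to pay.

Rearranging demand gives qd = 303 - 4p. Equilibrium: 303 - 4p = 7p - 126, so 429 = 11p and p* = 39, q* = 147.
Since 31 < 39, the ceiling is binding.
At p = 31: qd = 303 - 4·31 = 179 and qs = 7·31 - 126 = 91.
Consumer surplus without the control is ½ · (75.75 - 39) · 147 = 2701.125.
With the ceiling, 91 units are sold at 31 (assume they go to the highest-value buyers). The demand price at q = 91 is 53, so CS = ½ · [(75.75 - 31) + (53 - 31)] · 91 = 3037.125.
Change in consumer surplus = 3037.125 - 2701.125 = 336.

336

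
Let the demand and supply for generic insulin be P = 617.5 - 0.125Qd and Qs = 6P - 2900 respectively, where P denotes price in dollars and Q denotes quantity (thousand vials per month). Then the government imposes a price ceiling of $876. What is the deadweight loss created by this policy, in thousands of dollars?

Rearranging demand gives Qd = 4940 - 8P. Setting quantity demanded equal to quantity supplied, 4940 - 8P = 6P - 2900, gives P* = 560 and Q* = 460.
The ceiling of 876 is above the equilibrium price 560, so it is not binding; the market clears at P* = 560, Q* = 460.
Since the control does not bind, no trades are prevented and deadweight loss is zero.

0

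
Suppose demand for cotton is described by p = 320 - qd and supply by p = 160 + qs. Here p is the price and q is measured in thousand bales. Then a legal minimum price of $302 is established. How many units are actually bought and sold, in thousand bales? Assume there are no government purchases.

18

Rearranging demand gives qd = 320 - p; rearranging supply gives qs = p - 160. In a free market, 320 - p = p - 160 gives the equilibrium p* = 240, q* = 80.
Since 302 > 240, the floor is binding.
At p = 302: qd = 320 - 302 = 18 and qs = 302 - 160 = 142.
The quantity actually transacted is the short side, demand: 18.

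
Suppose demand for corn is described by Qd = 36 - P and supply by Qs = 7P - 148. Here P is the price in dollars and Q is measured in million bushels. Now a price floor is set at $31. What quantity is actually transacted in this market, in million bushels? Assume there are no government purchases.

5

Equilibrium: 36 - P = 7P - 148, so 184 = 8P and P* = 23, Q* = 13.
Because the floor (31) lies above the market-clearing price, it is binding.
At P = 31: Qd = 36 - 31 = 5 and Qs = 7·31 - 148 = 69.
The quantity actually transacted is the short side, demand: 5.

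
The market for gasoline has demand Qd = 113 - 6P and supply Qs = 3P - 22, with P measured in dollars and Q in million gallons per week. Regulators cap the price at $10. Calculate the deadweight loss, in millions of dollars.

56.25

Equilibrium: 113 - 6P = 3P - 22, so 135 = 9P and P* = 15, Q* = 23.
Because the ceiling (10) lies below the market-clearing price, it is binding.
At P = 10: Qd = 113 - 6·10 = 53 and Qs = 3·10 - 22 = 8.
Quantity traded falls to 8. At Q = 8 the demand price is (113 - 8)/6 = 17.5 and the supply price is (22 + 8)/3 = 10.
Deadweight loss = ½ · (17.5 - 10) · (23 - 8) = ½ · 7.5 · 15 = 56.25.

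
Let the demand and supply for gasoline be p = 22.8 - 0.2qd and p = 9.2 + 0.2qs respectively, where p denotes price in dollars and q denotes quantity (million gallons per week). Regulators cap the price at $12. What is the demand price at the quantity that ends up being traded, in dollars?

20

Rearranging demand gives qd = 114 - 5p; rearranging supply gives qs = 5p - 46. Setting quantity demanded equal to quantity supplied, 114 - 5p = 5p - 46, gives p* = 16 and q* = 34.
The ceiling of 12 is below the equilibrium price 16, so it binds.
At p = 12: qd = 114 - 5·12 = 54 and qs = 5·12 - 46 = 14.
Only 14 units reach the market. On the demand curve, the marginal buyer's willingness to pay at q = 14 is (114 - 14)/5 = 20.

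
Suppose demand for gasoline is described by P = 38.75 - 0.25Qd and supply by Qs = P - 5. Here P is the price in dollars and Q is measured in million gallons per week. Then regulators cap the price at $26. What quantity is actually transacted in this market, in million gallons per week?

21

Rearranging demand gives Qd = 155 - 4P. Equilibrium: 155 - 4P = P - 5, so 160 = 5P and P* = 32, Q* = 27.
Because the ceiling (26) lies below the market-clearing price, it is binding.
At P = 26: Qd = 155 - 4·26 = 51 and Qs = 26 - 5 = 21.
The quantity actually transacted is the short side, supply: 21.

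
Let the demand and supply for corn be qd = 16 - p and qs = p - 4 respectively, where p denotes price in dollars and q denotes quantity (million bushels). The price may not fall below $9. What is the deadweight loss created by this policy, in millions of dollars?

0

Without the control the market clears where 16 - p = p - 4, i.e. p* = 10 and q* = 6.
Since 9 is below p* = 10, the floor does not bind and the free-market outcome prevails.
Since the control does not bind, no trades are prevented and deadweight loss is zero.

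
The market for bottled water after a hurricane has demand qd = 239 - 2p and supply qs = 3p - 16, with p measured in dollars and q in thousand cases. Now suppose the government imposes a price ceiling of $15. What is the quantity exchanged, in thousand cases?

Without the control the market clears where 239 - 2p = 3p - 16, i.e. p* = 51 and q* = 137.
Because the ceiling (15) lies below the market-clearing price, it is binding.
At p = 15: qd = 239 - 2·15 = 209 and qs = 3·15 - 16 = 29.
The quantity actually transacted is the short side, supply: 29.

29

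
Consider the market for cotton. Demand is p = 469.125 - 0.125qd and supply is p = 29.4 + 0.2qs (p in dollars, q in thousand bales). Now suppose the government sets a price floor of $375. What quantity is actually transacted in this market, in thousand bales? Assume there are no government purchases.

Rearranging demand gives qd = 3753 - 8p; rearranging supply gives qs = 5p - 147. In a free market, 3753 - 8p = 5p - 147 gives the equilibrium p* = 300, q* = 1353.
Since 375 > 300, the floor is binding.
At p = 375: qd = 3753 - 8·375 = 753 and qs = 5·375 - 147 = 1728.
The quantity actually transacted is the short side, demand: 753.

753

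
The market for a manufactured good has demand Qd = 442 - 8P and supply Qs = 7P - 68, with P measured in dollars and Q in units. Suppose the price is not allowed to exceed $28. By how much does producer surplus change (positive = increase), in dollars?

Without the control the market clears where 442 - 8P = 7P - 68, i.e. P* = 34 and Q* = 170.
The ceiling of 28 is below the equilibrium price 34, so it binds.
At P = 28: Qd = 442 - 8·28 = 218 and Qs = 7·28 - 68 = 128.
Producer surplus without the control is ½ · (34 - 68/7) · 170 = 14450/7.
With the ceiling, producers sell 128 units at 28, so PS = ½ · (28 - 68/7) · 128 = 8192/7.
Change in producer surplus = 8192/7 - 14450/7 = -894.

-894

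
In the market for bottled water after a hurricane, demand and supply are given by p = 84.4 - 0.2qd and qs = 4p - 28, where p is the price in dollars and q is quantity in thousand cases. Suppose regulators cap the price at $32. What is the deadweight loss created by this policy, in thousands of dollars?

1166.4

Rearranging demand gives qd = 422 - 5p. Equilibrium: 422 - 5p = 4p - 28, so 450 = 9p and p* = 50, q* = 172.
The ceiling of 32 is below the equilibrium price 50, so it binds.
At p = 32: qd = 422 - 5·32 = 262 and qs = 4·32 - 28 = 100.
Quantity traded falls to 100. At q = 100 the demand price is (422 - 100)/5 = 64.4 and the supply price is (28 + 100)/4 = 32.
Deadweight loss = ½ · (64.4 - 32) · (172 - 100) = ½ · 32.4 · 72 = 1166.4.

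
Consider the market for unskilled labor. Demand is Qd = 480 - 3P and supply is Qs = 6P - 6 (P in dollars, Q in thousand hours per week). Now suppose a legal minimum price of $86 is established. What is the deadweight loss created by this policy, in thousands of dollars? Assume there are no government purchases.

Without the control the market clears where 480 - 3P = 6P - 6, i.e. P* = 54 and Q* = 318.
Because the floor (86) lies above the market-clearing price, it is binding.
At P = 86: Qd = 480 - 3·86 = 222 and Qs = 6·86 - 6 = 510.
Quantity traded falls to 222. At Q = 222 the demand price is (480 - 222)/3 = 86 and the supply price is (6 + 222)/6 = 38.
Deadweight loss = ½ · (86 - 38) · (318 - 222) = ½ · 48 · 96 = 2304.

2304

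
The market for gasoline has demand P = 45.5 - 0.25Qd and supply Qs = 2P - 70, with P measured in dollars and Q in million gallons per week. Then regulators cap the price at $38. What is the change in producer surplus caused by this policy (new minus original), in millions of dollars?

Rearranging demand gives Qd = 182 - 4P. In a free market, 182 - 4P = 2P - 70 gives the equilibrium P* = 42, Q* = 14.
Because the ceiling (38) lies below the market-clearing price, it is binding.
At P = 38: Qd = 182 - 4·38 = 30 and Qs = 2·38 - 70 = 6.
Producer surplus without the control is ½ · (42 - 35) · 14 = 49.
With the ceiling, producers sell 6 units at 38, so PS = ½ · (38 - 35) · 6 = 9.
Change in producer surplus = 9 - 49 = -40.

-40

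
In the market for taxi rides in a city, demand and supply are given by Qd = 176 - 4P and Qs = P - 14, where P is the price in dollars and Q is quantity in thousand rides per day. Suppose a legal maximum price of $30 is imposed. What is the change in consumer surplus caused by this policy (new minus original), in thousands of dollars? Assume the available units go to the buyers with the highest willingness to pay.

Setting quantity demanded equal to quantity supplied, 176 - 4P = P - 14, gives P* = 38 and Q* = 24.
The ceiling of 30 is below the equilibrium price 38, so it binds.
At P = 30: Qd = 176 - 4·30 = 56 and Qs = 30 - 14 = 16.
Consumer surplus without the control is ½ · (44 - 38) · 24 = 72.
With the ceiling, 16 units are sold at 30 (assume they go to the highest-value buyers). The demand price at Q = 16 is 40, so CS = ½ · [(44 - 30) + (40 - 30)] · 16 = 192.
Change in consumer surplus = 192 - 72 = 120.

120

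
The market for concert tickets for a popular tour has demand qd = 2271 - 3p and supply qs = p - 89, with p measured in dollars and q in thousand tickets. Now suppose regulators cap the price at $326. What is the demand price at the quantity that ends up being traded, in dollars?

Equilibrium: 2271 - 3p = p - 89, so 2360 = 4p and p* = 590, q* = 501.
The ceiling of 326 is below the equilibrium price 590, so it binds.
At p = 326: qd = 2271 - 3·326 = 1293 and qs = 326 - 89 = 237.
Only 237 units reach the market. On the demand curve, the marginal buyer's willingness to pay at q = 237 is (2271 - 237)/3 = 678.

678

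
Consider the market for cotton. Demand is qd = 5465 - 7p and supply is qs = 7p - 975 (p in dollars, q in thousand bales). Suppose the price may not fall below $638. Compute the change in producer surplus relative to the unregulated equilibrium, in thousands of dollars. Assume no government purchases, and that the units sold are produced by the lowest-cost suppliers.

66928

Equilibrium: 5465 - 7p = 7p - 975, so 6440 = 14p and p* = 460, q* = 2245.
Since 638 > 460, the floor is binding.
At p = 638: qd = 5465 - 7·638 = 999 and qs = 7·638 - 975 = 3491.
Producer surplus without the control is ½ · (460 - 975/7) · 2245 = 5040025/14.
With the floor, 999 units are sold at 638. The supply price at q = 999 is 282, so PS = ½ · [(638 - 975/7) + (638 - 282)] · 999 = 5977017/14.
Change in producer surplus = 5977017/14 - 5040025/14 = 66928.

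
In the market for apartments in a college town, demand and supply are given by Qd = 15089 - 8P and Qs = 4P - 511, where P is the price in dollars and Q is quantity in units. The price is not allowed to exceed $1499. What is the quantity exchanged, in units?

4689

Setting quantity demanded equal to quantity supplied, 15089 - 8P = 4P - 511, gives P* = 1300 and Q* = 4689.
Since 1499 is above P* = 1300, the ceiling does not bind and the free-market outcome prevails.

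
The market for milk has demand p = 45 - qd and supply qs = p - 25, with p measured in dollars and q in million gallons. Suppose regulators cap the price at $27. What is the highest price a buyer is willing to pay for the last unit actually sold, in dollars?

43

Rearranging demand gives qd = 45 - p. Equilibrium: 45 - p = p - 25, so 70 = 2p and p* = 35, q* = 10.
Since 27 < 35, the ceiling is binding.
At p = 27: qd = 45 - 27 = 18 and qs = 27 - 25 = 2.
Only 2 units reach the market. On the demand curve, the marginal buyer's willingness to pay at q = 2 is (45 - 2) = 43.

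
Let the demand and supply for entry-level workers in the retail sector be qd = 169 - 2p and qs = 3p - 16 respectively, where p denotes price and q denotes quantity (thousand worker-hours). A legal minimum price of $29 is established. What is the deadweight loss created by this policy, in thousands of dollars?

Equilibrium: 169 - 2p = 3p - 16, so 185 = 5p and p* = 37, q* = 95.
The floor of 29 is below the equilibrium price 37, so it is not binding; the market clears at p* = 37, q* = 95.
Since the control does not bind, no trades are prevented and deadweight loss is zero.

0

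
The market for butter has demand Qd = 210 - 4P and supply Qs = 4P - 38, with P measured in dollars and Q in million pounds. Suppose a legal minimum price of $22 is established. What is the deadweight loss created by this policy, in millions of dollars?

0

Setting quantity demanded equal to quantity supplied, 210 - 4P = 4P - 38, gives P* = 31 and Q* = 86.
Since 22 is below P* = 31, the floor does not bind and the free-market outcome prevails.
Since the control does not bind, no trades are prevented and deadweight loss is zero.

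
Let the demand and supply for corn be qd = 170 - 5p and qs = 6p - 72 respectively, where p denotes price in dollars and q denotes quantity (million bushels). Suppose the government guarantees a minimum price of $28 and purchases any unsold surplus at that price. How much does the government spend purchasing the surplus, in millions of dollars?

In a free market, 170 - 5p = 6p - 72 gives the equilibrium p* = 22, q* = 60.
Because the floor (28) lies above the market-clearing price, it is binding.
At p = 28: qd = 170 - 5·28 = 30 and qs = 6·28 - 72 = 96.
Surplus = qs - qd = 66.
Government expenditure = surplus × support price = 66 × 28 = 1848.

1848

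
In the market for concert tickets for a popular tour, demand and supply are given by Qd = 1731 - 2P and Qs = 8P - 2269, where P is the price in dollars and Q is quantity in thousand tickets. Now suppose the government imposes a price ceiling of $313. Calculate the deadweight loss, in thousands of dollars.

151380

In a free market, 1731 - 2P = 8P - 2269 gives the equilibrium P* = 400, Q* = 931.
Since 313 < 400, the ceiling is binding.
At P = 313: Qd = 1731 - 2·313 = 1105 and Qs = 8·313 - 2269 = 235.
Quantity traded falls to 235. At Q = 235 the demand price is (1731 - 235)/2 = 748 and the supply price is (2269 + 235)/8 = 313.
Deadweight loss = ½ · (748 - 313) · (931 - 235) = ½ · 435 · 696 = 151380.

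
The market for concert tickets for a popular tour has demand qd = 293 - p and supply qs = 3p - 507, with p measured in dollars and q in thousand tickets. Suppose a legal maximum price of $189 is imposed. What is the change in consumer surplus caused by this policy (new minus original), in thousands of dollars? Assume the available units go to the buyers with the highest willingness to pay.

115.5

In a free market, 293 - p = 3p - 507 gives the equilibrium p* = 200, q* = 93.
Because the ceiling (189) lies below the market-clearing price, it is binding.
At p = 189: qd = 293 - 189 = 104 and qs = 3·189 - 507 = 60.
Consumer surplus without the control is ½ · (293 - 200) · 93 = 4324.5.
With the ceiling, 60 units are sold at 189 (assume they go to the highest-value buyers). The demand price at q = 60 is 233, so CS = ½ · [(293 - 189) + (233 - 189)] · 60 = 4440.
Change in consumer surplus = 4440 - 4324.5 = 115.5.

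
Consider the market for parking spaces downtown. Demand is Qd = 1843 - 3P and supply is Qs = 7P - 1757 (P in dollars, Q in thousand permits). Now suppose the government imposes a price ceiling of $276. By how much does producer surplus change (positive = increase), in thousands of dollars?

Setting quantity demanded equal to quantity supplied, 1843 - 3P = 7P - 1757, gives P* = 360 and Q* = 763.
Since 276 < 360, the ceiling is binding.
At P = 276: Qd = 1843 - 3·276 = 1015 and Qs = 7·276 - 1757 = 175.
Producer surplus without the control is ½ · (360 - 251) · 763 = 41583.5.
With the ceiling, producers sell 175 units at 276, so PS = ½ · (276 - 251) · 175 = 2187.5.
Change in producer surplus = 2187.5 - 41583.5 = -39396.

-39396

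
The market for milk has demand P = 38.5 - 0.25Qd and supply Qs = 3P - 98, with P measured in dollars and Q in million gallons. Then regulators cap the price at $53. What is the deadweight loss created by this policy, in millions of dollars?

Rearranging demand gives Qd = 154 - 4P. Without the control the market clears where 154 - 4P = 3P - 98, i.e. P* = 36 and Q* = 10.
Since 53 is above P* = 36, the ceiling does not bind and the free-market outcome prevails.
Since the control does not bind, no trades are prevented and deadweight loss is zero.

0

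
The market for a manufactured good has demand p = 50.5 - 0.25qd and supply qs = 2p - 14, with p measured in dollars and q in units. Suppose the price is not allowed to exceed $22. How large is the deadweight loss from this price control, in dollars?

Rearranging demand gives qd = 202 - 4p. In a free market, 202 - 4p = 2p - 14 gives the equilibrium p* = 36, q* = 58.
Since 22 < 36, the ceiling is binding.
At p = 22: qd = 202 - 4·22 = 114 and qs = 2·22 - 14 = 30.
Quantity traded falls to 30. At q = 30 the demand price is (202 - 30)/4 = 43 and the supply price is (14 + 30)/2 = 22.
Deadweight loss = ½ · (43 - 22) · (58 - 30) = ½ · 21 · 28 = 294.

294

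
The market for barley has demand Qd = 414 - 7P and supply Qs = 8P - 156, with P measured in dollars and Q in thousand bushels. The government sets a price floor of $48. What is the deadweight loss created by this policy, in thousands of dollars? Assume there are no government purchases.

656.25

Without the control the market clears where 414 - 7P = 8P - 156, i.e. P* = 38 and Q* = 148.
The floor of 48 is above the equilibrium price 38, so it binds.
At P = 48: Qd = 414 - 7·48 = 78 and Qs = 8·48 - 156 = 228.
Quantity traded falls to 78. At Q = 78 the demand price is (414 - 78)/7 = 48 and the supply price is (156 + 78)/8 = 29.25.
Deadweight loss = ½ · (48 - 29.25) · (148 - 78) = ½ · 18.75 · 70 = 656.25.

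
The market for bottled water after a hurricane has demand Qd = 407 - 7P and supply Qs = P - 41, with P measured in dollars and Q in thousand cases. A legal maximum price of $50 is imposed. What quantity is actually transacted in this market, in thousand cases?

Without the control the market clears where 407 - 7P = P - 41, i.e. P* = 56 and Q* = 15.
Since 50 < 56, the ceiling is binding.
At P = 50: Qd = 407 - 7·50 = 57 and Qs = 50 - 41 = 9.
The quantity actually transacted is the short side, supply: 9.

9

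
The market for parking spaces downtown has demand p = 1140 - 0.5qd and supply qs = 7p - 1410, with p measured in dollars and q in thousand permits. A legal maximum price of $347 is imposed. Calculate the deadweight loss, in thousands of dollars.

Rearranging demand gives qd = 2280 - 2p. Without the control the market clears where 2280 - 2p = 7p - 1410, i.e. p* = 410 and q* = 1460.
The ceiling of 347 is below the equilibrium price 410, so it binds.
At p = 347: qd = 2280 - 2·347 = 1586 and qs = 7·347 - 1410 = 1019.
Quantity traded falls to 1019. At q = 1019 the demand price is (2280 - 1019)/2 = 630.5 and the supply price is (1410 + 1019)/7 = 347.
Deadweight loss = ½ · (630.5 - 347) · (1460 - 1019) = ½ · 283.5 · 441 = 62511.75.

62511.75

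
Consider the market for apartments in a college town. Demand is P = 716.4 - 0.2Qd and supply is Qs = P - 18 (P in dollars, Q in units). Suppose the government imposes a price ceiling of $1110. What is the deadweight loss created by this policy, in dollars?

0

Rearranging demand gives Qd = 3582 - 5P. Equilibrium: 3582 - 5P = P - 18, so 3600 = 6P and P* = 600, Q* = 582.
Since 1110 is above P* = 600, the ceiling does not bind and the free-market outcome prevails.
Since the control does not bind, no trades are prevented and deadweight loss is zero.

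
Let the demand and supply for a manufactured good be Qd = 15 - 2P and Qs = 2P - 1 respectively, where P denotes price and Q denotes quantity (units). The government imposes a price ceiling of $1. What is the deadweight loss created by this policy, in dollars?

18

Equilibrium: 15 - 2P = 2P - 1, so 16 = 4P and P* = 4, Q* = 7.
Since 1 < 4, the ceiling is binding.
At P = 1: Qd = 15 - 2·1 = 13 and Qs = 2·1 - 1 = 1.
Quantity traded falls to 1. At Q = 1 the demand price is (15 - 1)/2 = 7 and the supply price is (1 + 1)/2 = 1.
Deadweight loss = ½ · (7 - 1) · (7 - 1) = ½ · 6 · 6 = 18.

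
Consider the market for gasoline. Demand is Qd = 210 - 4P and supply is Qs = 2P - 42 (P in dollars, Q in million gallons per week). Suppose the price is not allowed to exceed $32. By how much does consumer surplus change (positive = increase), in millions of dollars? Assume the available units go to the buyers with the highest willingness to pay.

Equilibrium: 210 - 4P = 2P - 42, so 252 = 6P and P* = 42, Q* = 42.
Because the ceiling (32) lies below the market-clearing price, it is binding.
At P = 32: Qd = 210 - 4·32 = 82 and Qs = 2·32 - 42 = 22.
Consumer surplus without the control is ½ · (52.5 - 42) · 42 = 220.5.
With the ceiling, 22 units are sold at 32 (assume they go to the highest-value buyers). The demand price at Q = 22 is 47, so CS = ½ · [(52.5 - 32) + (47 - 32)] · 22 = 390.5.
Change in consumer surplus = 390.5 - 220.5 = 170.

170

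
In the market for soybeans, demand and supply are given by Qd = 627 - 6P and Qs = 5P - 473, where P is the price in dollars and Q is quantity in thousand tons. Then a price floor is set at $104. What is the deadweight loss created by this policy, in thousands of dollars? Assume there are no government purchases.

Without the control the market clears where 627 - 6P = 5P - 473, i.e. P* = 100 and Q* = 27.
The floor of 104 is above the equilibrium price 100, so it binds.
At P = 104: Qd = 627 - 6·104 = 3 and Qs = 5·104 - 473 = 47.
Quantity traded falls to 3. At Q = 3 the demand price is (627 - 3)/6 = 104 and the supply price is (473 + 3)/5 = 95.2.
Deadweight loss = ½ · (104 - 95.2) · (27 - 3) = ½ · 8.8 · 24 = 105.6.

105.6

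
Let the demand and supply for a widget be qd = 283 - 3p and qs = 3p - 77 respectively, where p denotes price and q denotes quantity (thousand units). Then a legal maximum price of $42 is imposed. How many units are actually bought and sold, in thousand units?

In a free market, 283 - 3p = 3p - 77 gives the equilibrium p* = 60, q* = 103.
Because the ceiling (42) lies below the market-clearing price, it is binding.
At p = 42: qd = 283 - 3·42 = 157 and qs = 3·42 - 77 = 49.
The quantity actually transacted is the short side, supply: 49.

49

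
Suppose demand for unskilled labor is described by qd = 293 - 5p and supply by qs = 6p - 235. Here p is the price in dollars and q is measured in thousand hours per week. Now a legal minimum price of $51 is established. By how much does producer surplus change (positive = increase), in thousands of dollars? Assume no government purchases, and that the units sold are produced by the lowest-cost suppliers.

In a free market, 293 - 5p = 6p - 235 gives the equilibrium p* = 48, q* = 53.
Since 51 > 48, the floor is binding.
At p = 51: qd = 293 - 5·51 = 38 and qs = 6·51 - 235 = 71.
Producer surplus without the control is ½ · (48 - 235/6) · 53 = 2809/12.
With the floor, 38 units are sold at 51. The supply price at q = 38 is 45.5, so PS = ½ · [(51 - 235/6) + (51 - 45.5)] · 38 = 988/3.
Change in producer surplus = 988/3 - 2809/12 = 95.25.

95.25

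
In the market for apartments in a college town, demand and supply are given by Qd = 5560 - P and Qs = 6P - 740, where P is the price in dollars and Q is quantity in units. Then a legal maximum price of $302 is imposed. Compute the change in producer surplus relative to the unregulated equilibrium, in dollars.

-1713868

Setting quantity demanded equal to quantity supplied, 5560 - P = 6P - 740, gives P* = 900 and Q* = 4660.
The ceiling of 302 is below the equilibrium price 900, so it binds.
At P = 302: Qd = 5560 - 302 = 5258 and Qs = 6·302 - 740 = 1072.
Producer surplus without the control is ½ · (900 - 370/3) · 4660 = 5428900/3.
With the ceiling, producers sell 1072 units at 302, so PS = ½ · (302 - 370/3) · 1072 = 287296/3.
Change in producer surplus = 287296/3 - 5428900/3 = -1713868.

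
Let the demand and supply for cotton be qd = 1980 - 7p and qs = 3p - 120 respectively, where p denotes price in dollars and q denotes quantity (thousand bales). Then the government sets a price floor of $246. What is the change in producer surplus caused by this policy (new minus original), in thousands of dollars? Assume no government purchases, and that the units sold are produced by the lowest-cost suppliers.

Without the control the market clears where 1980 - 7p = 3p - 120, i.e. p* = 210 and q* = 510.
Since 246 > 210, the floor is binding.
At p = 246: qd = 1980 - 7·246 = 258 and qs = 3·246 - 120 = 618.
Producer surplus without the control is ½ · (210 - 40) · 510 = 43350.
With the floor, 258 units are sold at 246. The supply price at q = 258 is 126, so PS = ½ · [(246 - 40) + (246 - 126)] · 258 = 42054.
Change in producer surplus = 42054 - 43350 = -1296.

-1296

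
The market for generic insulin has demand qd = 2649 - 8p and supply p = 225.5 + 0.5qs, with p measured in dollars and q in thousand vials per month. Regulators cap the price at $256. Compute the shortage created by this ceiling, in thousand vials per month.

540

Rearranging supply gives qs = 2p - 451. Without the control the market clears where 2649 - 8p = 2p - 451, i.e. p* = 310 and q* = 169.
Because the ceiling (256) lies below the market-clearing price, it is binding.
At p = 256: qd = 2649 - 8·256 = 601 and qs = 2·256 - 451 = 61.
Shortage = qd - qs = 601 - 61 = 540.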